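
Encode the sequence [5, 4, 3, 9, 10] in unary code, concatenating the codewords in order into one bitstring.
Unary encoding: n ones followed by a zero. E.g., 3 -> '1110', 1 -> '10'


Encode each number as n ones followed by a terminating 0:
  5 -> 111110 (6 bits)
  4 -> 11110 (5 bits)
  3 -> 1110 (4 bits)
  9 -> 1111111110 (10 bits)
  10 -> 11111111110 (11 bits)
Total length = 6 + 5 + 4 + 10 + 11 = 36 bits.

Unary([5, 4, 3, 9, 10]) = 111110111101110111111111011111111110 (36 bits)


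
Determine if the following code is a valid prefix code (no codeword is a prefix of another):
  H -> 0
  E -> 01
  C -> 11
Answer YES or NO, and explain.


Checking each pair (does one codeword prefix another?):
  H='0' vs E='01': prefix -- VIOLATION

NO -- this is NOT a valid prefix code. H (0) is a prefix of E (01).


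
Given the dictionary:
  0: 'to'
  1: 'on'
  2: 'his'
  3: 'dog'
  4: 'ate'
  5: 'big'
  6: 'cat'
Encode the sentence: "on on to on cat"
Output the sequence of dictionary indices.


Look up each word in the dictionary:
  'on' -> 1
  'on' -> 1
  'to' -> 0
  'on' -> 1
  'cat' -> 6

Encoded: [1, 1, 0, 1, 6]


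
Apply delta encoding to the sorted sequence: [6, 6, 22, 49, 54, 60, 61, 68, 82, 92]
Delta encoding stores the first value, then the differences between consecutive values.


First value: 6
Deltas:
  6 - 6 = 0
  22 - 6 = 16
  49 - 22 = 27
  54 - 49 = 5
  60 - 54 = 6
  61 - 60 = 1
  68 - 61 = 7
  82 - 68 = 14
  92 - 82 = 10


Delta encoded: [6, 0, 16, 27, 5, 6, 1, 7, 14, 10]


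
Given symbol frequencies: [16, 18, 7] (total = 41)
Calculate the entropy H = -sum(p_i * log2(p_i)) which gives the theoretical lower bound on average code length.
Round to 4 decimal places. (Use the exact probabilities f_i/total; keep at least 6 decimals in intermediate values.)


Per-symbol terms -p_i * log2(p_i) with p_i = f_i/41:
  p = 16/41 = 0.390244: log2(p) = -1.357552, -p*log2(p) = 0.529776
  p = 18/41 = 0.439024: log2(p) = -1.187627, -p*log2(p) = 0.521397
  p = 7/41 = 0.170732: log2(p) = -2.550197, -p*log2(p) = 0.435400
H = 0.529776 + 0.521397 + 0.435400 = 1.486573

H = 1.4866 bits/symbol


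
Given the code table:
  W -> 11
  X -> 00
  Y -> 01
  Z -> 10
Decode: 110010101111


Decoding:
11 -> W
00 -> X
10 -> Z
10 -> Z
11 -> W
11 -> W


Result: WXZZWW


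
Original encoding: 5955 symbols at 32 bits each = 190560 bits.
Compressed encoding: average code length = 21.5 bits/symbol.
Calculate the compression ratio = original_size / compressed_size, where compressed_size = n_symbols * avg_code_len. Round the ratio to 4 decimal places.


original_size = n_symbols * orig_bits = 5955 * 32 = 190560 bits
compressed_size = n_symbols * avg_code_len = 5955 * 21.5 = 128032.5 bits
ratio = original_size / compressed_size = 190560 / 128032.5 = 1.4884

Compression ratio = 1.4884


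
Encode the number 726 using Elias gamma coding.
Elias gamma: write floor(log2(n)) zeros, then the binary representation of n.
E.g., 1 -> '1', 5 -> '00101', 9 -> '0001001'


num_bits = floor(log2(726)) + 1 = 10
leading_zeros = num_bits - 1 = 9
binary(726) = 1011010110

Elias gamma(726) = '000000000' + '1011010110' = 0000000001011010110 (19 bits)


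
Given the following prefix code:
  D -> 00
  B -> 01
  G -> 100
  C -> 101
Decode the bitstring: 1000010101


Decoding step by step:
Bits 100 -> G
Bits 00 -> D
Bits 101 -> C
Bits 01 -> B


Decoded message: GDCB


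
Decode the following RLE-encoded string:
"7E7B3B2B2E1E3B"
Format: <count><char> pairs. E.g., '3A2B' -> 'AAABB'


Expanding each <count><char> pair:
  7E -> 'EEEEEEE'
  7B -> 'BBBBBBB'
  3B -> 'BBB'
  2B -> 'BB'
  2E -> 'EE'
  1E -> 'E'
  3B -> 'BBB'

Decoded = EEEEEEEBBBBBBBBBBBBEEEBBB


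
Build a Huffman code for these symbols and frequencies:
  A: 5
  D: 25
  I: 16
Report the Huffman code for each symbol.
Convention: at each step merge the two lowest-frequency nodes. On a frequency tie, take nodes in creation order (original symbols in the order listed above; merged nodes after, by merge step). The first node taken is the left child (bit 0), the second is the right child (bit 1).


Huffman tree construction:
Step 1: Merge A(5) + I(16) = 21
Step 2: Merge (A+I)(21) + D(25) = 46
Read each symbol's code off the tree from the root (left child = 0, right child = 1).

Codes:
  A: 00 (length 2)
  D: 1 (length 1)
  I: 01 (length 2)
Average code length: 67/46 = 1.4565 bits/symbol


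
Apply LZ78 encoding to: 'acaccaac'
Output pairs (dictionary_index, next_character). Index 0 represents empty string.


LZ78 encoding steps:
Dictionary: {0: ''}
Step 1: w='' (idx 0), next='a' -> output (0, 'a'), add 'a' as idx 1
Step 2: w='' (idx 0), next='c' -> output (0, 'c'), add 'c' as idx 2
Step 3: w='a' (idx 1), next='c' -> output (1, 'c'), add 'ac' as idx 3
Step 4: w='c' (idx 2), next='a' -> output (2, 'a'), add 'ca' as idx 4
Step 5: w='ac' (idx 3), end of input -> output (3, '')


Encoded: [(0, 'a'), (0, 'c'), (1, 'c'), (2, 'a'), (3, '')]


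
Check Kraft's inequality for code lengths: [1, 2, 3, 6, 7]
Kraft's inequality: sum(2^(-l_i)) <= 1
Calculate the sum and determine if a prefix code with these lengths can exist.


Sum = 2^(-1) + 2^(-2) + 2^(-3) + 2^(-6) + 2^(-7)
    = 0.5 + 0.25 + 0.125 + 0.015625 + 0.0078125
    = 115/128 = 0.8984375
Since 0.8984375 <= 1, Kraft's inequality IS satisfied.
A prefix code with these lengths CAN exist.

Kraft sum = 0.8984375. Satisfied.


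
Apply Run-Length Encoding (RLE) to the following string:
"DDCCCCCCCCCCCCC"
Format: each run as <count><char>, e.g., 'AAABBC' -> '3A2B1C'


Scanning runs left to right:
  i=0: run of 'D' x 2 -> '2D'
  i=2: run of 'C' x 13 -> '13C'

RLE = 2D13C


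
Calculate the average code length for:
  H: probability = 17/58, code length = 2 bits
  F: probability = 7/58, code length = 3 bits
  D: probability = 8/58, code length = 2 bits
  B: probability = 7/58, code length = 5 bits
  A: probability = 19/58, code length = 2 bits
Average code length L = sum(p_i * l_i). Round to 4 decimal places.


Weighted contributions p_i * l_i:
  H: (17/58) * 2 = 34/58
  F: (7/58) * 3 = 21/58
  D: (8/58) * 2 = 16/58
  B: (7/58) * 5 = 35/58
  A: (19/58) * 2 = 38/58
Sum = (34 + 21 + 16 + 35 + 38)/58 = 144/58

L = 144/58 = 2.4828 bits/symbol


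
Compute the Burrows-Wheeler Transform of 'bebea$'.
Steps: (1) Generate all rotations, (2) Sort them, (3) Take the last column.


Rotations (sorted):
  0: $bebea -> last char: a
  1: a$bebe -> last char: e
  2: bea$be -> last char: e
  3: bebea$ -> last char: $
  4: ea$beb -> last char: b
  5: ebea$b -> last char: b


BWT = aee$bb


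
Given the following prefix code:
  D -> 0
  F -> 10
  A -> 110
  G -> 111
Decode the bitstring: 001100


Decoding step by step:
Bits 0 -> D
Bits 0 -> D
Bits 110 -> A
Bits 0 -> D


Decoded message: DDAD


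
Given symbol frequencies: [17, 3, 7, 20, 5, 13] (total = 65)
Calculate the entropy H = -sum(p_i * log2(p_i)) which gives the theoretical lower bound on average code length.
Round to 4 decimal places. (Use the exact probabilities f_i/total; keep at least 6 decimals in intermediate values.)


Per-symbol terms -p_i * log2(p_i) with p_i = f_i/65:
  p = 17/65 = 0.261538: log2(p) = -1.934905, -p*log2(p) = 0.506052
  p = 3/65 = 0.046154: log2(p) = -4.437405, -p*log2(p) = 0.204803
  p = 7/65 = 0.107692: log2(p) = -3.215013, -p*log2(p) = 0.346232
  p = 20/65 = 0.307692: log2(p) = -1.700440, -p*log2(p) = 0.523212
  p = 5/65 = 0.076923: log2(p) = -3.700440, -p*log2(p) = 0.284649
  p = 13/65 = 0.200000: log2(p) = -2.321928, -p*log2(p) = 0.464386
H = 0.506052 + 0.204803 + 0.346232 + 0.523212 + 0.284649 + 0.464386 = 2.329334

H = 2.3293 bits/symbol


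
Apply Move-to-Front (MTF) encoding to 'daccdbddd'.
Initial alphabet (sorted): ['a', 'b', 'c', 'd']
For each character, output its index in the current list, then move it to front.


MTF encoding:
'd': index 3 in ['a', 'b', 'c', 'd'] -> ['d', 'a', 'b', 'c']
'a': index 1 in ['d', 'a', 'b', 'c'] -> ['a', 'd', 'b', 'c']
'c': index 3 in ['a', 'd', 'b', 'c'] -> ['c', 'a', 'd', 'b']
'c': index 0 in ['c', 'a', 'd', 'b'] -> ['c', 'a', 'd', 'b']
'd': index 2 in ['c', 'a', 'd', 'b'] -> ['d', 'c', 'a', 'b']
'b': index 3 in ['d', 'c', 'a', 'b'] -> ['b', 'd', 'c', 'a']
'd': index 1 in ['b', 'd', 'c', 'a'] -> ['d', 'b', 'c', 'a']
'd': index 0 in ['d', 'b', 'c', 'a'] -> ['d', 'b', 'c', 'a']
'd': index 0 in ['d', 'b', 'c', 'a'] -> ['d', 'b', 'c', 'a']


Output: [3, 1, 3, 0, 2, 3, 1, 0, 0]


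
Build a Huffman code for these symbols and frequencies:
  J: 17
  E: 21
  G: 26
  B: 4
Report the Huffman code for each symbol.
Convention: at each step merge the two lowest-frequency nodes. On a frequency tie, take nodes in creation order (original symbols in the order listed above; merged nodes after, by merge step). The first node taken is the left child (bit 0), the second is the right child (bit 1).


Huffman tree construction:
Step 1: Merge B(4) + J(17) = 21
Step 2: Merge E(21) + (B+J)(21) = 42
Step 3: Merge G(26) + (E+(B+J))(42) = 68
Read each symbol's code off the tree from the root (left child = 0, right child = 1).

Codes:
  J: 111 (length 3)
  E: 10 (length 2)
  G: 0 (length 1)
  B: 110 (length 3)
Average code length: 131/68 = 1.9265 bits/symbol


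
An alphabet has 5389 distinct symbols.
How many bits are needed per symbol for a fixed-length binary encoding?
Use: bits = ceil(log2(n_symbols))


log2(5389) = 12.3958
Bracket: 2^12 = 4096 < 5389 <= 2^13 = 8192
So ceil(log2(5389)) = 13

bits = ceil(log2(5389)) = ceil(12.3958) = 13 bits


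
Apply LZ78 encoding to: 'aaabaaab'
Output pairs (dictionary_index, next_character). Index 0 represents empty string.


LZ78 encoding steps:
Dictionary: {0: ''}
Step 1: w='' (idx 0), next='a' -> output (0, 'a'), add 'a' as idx 1
Step 2: w='a' (idx 1), next='a' -> output (1, 'a'), add 'aa' as idx 2
Step 3: w='' (idx 0), next='b' -> output (0, 'b'), add 'b' as idx 3
Step 4: w='aa' (idx 2), next='a' -> output (2, 'a'), add 'aaa' as idx 4
Step 5: w='b' (idx 3), end of input -> output (3, '')


Encoded: [(0, 'a'), (1, 'a'), (0, 'b'), (2, 'a'), (3, '')]


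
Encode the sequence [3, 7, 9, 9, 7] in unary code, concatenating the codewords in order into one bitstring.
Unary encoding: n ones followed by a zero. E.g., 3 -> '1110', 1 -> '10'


Encode each number as n ones followed by a terminating 0:
  3 -> 1110 (4 bits)
  7 -> 11111110 (8 bits)
  9 -> 1111111110 (10 bits)
  9 -> 1111111110 (10 bits)
  7 -> 11111110 (8 bits)
Total length = 4 + 8 + 10 + 10 + 8 = 40 bits.

Unary([3, 7, 9, 9, 7]) = 1110111111101111111110111111111011111110 (40 bits)


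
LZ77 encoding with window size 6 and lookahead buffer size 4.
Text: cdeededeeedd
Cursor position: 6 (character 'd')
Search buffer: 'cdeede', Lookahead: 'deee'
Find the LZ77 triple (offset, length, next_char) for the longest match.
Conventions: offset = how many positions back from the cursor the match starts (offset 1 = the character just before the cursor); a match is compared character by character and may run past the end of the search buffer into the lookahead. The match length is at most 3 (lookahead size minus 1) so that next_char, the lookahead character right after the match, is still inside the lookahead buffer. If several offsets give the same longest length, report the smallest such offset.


Try each offset into the search buffer:
  offset=1 (pos 5, char 'e'): match length 0
  offset=2 (pos 4, char 'd'): match length 2
  offset=3 (pos 3, char 'e'): match length 0
  offset=4 (pos 2, char 'e'): match length 0
  offset=5 (pos 1, char 'd'): match length 3
  offset=6 (pos 0, char 'c'): match length 0
Longest match has length 3 at offset 5.
next_char = character at position 6 + 3 = 9 -> 'e'

Best match: offset=5, length=3 (matching 'dee' starting at position 1)
LZ77 triple: (5, 3, 'e')


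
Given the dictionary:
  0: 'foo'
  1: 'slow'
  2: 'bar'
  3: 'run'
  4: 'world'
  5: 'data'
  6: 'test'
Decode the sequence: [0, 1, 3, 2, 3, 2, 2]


Look up each index in the dictionary:
  0 -> 'foo'
  1 -> 'slow'
  3 -> 'run'
  2 -> 'bar'
  3 -> 'run'
  2 -> 'bar'
  2 -> 'bar'

Decoded: "foo slow run bar run bar bar"


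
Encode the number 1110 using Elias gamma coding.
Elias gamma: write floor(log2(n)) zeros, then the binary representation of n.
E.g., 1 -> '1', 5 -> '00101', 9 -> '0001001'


num_bits = floor(log2(1110)) + 1 = 11
leading_zeros = num_bits - 1 = 10
binary(1110) = 10001010110

Elias gamma(1110) = '0000000000' + '10001010110' = 000000000010001010110 (21 bits)


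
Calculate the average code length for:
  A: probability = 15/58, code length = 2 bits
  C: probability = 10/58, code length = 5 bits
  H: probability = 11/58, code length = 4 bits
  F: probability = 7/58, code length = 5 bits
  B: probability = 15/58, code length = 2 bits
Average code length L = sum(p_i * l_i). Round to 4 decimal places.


Weighted contributions p_i * l_i:
  A: (15/58) * 2 = 30/58
  C: (10/58) * 5 = 50/58
  H: (11/58) * 4 = 44/58
  F: (7/58) * 5 = 35/58
  B: (15/58) * 2 = 30/58
Sum = (30 + 50 + 44 + 35 + 30)/58 = 189/58

L = 189/58 = 3.2586 bits/symbol


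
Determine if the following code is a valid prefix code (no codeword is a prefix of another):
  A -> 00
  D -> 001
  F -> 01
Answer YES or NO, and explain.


Checking each pair (does one codeword prefix another?):
  A='00' vs D='001': prefix -- VIOLATION

NO -- this is NOT a valid prefix code. A (00) is a prefix of D (001).


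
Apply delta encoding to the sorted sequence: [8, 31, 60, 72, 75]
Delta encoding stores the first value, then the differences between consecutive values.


First value: 8
Deltas:
  31 - 8 = 23
  60 - 31 = 29
  72 - 60 = 12
  75 - 72 = 3


Delta encoded: [8, 23, 29, 12, 3]


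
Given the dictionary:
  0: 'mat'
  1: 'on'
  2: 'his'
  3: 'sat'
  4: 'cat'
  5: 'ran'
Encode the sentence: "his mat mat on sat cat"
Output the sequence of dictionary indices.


Look up each word in the dictionary:
  'his' -> 2
  'mat' -> 0
  'mat' -> 0
  'on' -> 1
  'sat' -> 3
  'cat' -> 4

Encoded: [2, 0, 0, 1, 3, 4]


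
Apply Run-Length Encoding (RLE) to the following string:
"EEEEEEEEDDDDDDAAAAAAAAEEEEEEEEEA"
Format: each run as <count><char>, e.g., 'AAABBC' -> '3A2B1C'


Scanning runs left to right:
  i=0: run of 'E' x 8 -> '8E'
  i=8: run of 'D' x 6 -> '6D'
  i=14: run of 'A' x 8 -> '8A'
  i=22: run of 'E' x 9 -> '9E'
  i=31: run of 'A' x 1 -> '1A'

RLE = 8E6D8A9E1A


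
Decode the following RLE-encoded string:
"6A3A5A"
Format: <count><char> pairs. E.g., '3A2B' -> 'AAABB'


Expanding each <count><char> pair:
  6A -> 'AAAAAA'
  3A -> 'AAA'
  5A -> 'AAAAA'

Decoded = AAAAAAAAAAAAAA


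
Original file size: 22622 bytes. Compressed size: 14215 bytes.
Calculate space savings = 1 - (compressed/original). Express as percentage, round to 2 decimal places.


ratio = compressed/original = 14215/22622 = 0.628371
savings = 1 - ratio = 1 - 0.628371 = 0.371629
as a percentage: 0.371629 * 100 = 37.16%

Space savings = 1 - 14215/22622 = 37.16%


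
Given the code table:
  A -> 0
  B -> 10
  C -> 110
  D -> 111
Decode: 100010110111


Decoding:
10 -> B
0 -> A
0 -> A
10 -> B
110 -> C
111 -> D


Result: BAABCD


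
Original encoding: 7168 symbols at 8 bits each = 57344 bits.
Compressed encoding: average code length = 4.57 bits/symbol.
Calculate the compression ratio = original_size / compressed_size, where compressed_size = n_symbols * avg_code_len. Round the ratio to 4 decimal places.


original_size = n_symbols * orig_bits = 7168 * 8 = 57344 bits
compressed_size = n_symbols * avg_code_len = 7168 * 4.57 = 32757.76 bits
ratio = original_size / compressed_size = 57344 / 32757.76 = 1.7505

Compression ratio = 1.7505


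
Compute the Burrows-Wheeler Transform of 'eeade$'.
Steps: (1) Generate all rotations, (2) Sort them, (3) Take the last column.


Rotations (sorted):
  0: $eeade -> last char: e
  1: ade$ee -> last char: e
  2: de$eea -> last char: a
  3: e$eead -> last char: d
  4: eade$e -> last char: e
  5: eeade$ -> last char: $


BWT = eeade$


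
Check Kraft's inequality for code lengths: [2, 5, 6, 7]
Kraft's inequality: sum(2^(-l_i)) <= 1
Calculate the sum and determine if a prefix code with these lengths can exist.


Sum = 2^(-2) + 2^(-5) + 2^(-6) + 2^(-7)
    = 0.25 + 0.03125 + 0.015625 + 0.0078125
    = 39/128 = 0.3046875
Since 0.3046875 <= 1, Kraft's inequality IS satisfied.
A prefix code with these lengths CAN exist.

Kraft sum = 0.3046875. Satisfied.


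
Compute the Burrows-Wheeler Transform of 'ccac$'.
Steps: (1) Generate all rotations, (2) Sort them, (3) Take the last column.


Rotations (sorted):
  0: $ccac -> last char: c
  1: ac$cc -> last char: c
  2: c$cca -> last char: a
  3: cac$c -> last char: c
  4: ccac$ -> last char: $


BWT = ccac$


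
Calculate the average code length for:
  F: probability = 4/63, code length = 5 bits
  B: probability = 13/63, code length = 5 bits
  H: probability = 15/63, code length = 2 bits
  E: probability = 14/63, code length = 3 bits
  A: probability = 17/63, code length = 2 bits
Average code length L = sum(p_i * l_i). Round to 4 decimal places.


Weighted contributions p_i * l_i:
  F: (4/63) * 5 = 20/63
  B: (13/63) * 5 = 65/63
  H: (15/63) * 2 = 30/63
  E: (14/63) * 3 = 42/63
  A: (17/63) * 2 = 34/63
Sum = (20 + 65 + 30 + 42 + 34)/63 = 191/63

L = 191/63 = 3.0317 bits/symbol


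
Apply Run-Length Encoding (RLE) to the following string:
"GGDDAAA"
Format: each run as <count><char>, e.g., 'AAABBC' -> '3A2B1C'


Scanning runs left to right:
  i=0: run of 'G' x 2 -> '2G'
  i=2: run of 'D' x 2 -> '2D'
  i=4: run of 'A' x 3 -> '3A'

RLE = 2G2D3A


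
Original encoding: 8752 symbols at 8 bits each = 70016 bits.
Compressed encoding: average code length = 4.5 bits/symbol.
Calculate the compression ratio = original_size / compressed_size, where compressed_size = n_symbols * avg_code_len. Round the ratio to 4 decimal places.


original_size = n_symbols * orig_bits = 8752 * 8 = 70016 bits
compressed_size = n_symbols * avg_code_len = 8752 * 4.5 = 39384.0 bits
ratio = original_size / compressed_size = 70016 / 39384.0 = 1.7778

Compression ratio = 1.7778


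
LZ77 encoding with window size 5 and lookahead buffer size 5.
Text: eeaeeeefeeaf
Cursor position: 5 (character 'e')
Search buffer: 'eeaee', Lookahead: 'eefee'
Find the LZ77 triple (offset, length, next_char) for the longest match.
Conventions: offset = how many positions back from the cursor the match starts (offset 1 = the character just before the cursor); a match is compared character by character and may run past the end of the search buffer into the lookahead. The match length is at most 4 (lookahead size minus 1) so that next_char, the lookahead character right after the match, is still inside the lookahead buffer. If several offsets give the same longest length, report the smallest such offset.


Try each offset into the search buffer:
  offset=1 (pos 4, char 'e'): match length 2
  offset=2 (pos 3, char 'e'): match length 2
  offset=3 (pos 2, char 'a'): match length 0
  offset=4 (pos 1, char 'e'): match length 1
  offset=5 (pos 0, char 'e'): match length 2
Longest match has length 2, found at offsets 1, 2, 5; take the smallest, offset 1.
next_char = character at position 5 + 2 = 7 -> 'f'

Best match: offset=1, length=2 (matching 'ee' starting at position 4)
LZ77 triple: (1, 2, 'f')


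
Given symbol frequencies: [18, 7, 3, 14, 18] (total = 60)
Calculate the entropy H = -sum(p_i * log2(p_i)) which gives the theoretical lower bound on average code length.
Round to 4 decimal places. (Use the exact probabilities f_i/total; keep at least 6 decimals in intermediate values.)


Per-symbol terms -p_i * log2(p_i) with p_i = f_i/60:
  p = 18/60 = 0.300000: log2(p) = -1.736966, -p*log2(p) = 0.521090
  p = 7/60 = 0.116667: log2(p) = -3.099536, -p*log2(p) = 0.361612
  p = 3/60 = 0.050000: log2(p) = -4.321928, -p*log2(p) = 0.216096
  p = 14/60 = 0.233333: log2(p) = -2.099536, -p*log2(p) = 0.489892
  p = 18/60 = 0.300000: log2(p) = -1.736966, -p*log2(p) = 0.521090
H = 0.521090 + 0.361612 + 0.216096 + 0.489892 + 0.521090 = 2.109780

H = 2.1098 bits/symbol


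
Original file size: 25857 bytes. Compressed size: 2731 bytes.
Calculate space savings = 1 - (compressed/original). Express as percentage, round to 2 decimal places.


ratio = compressed/original = 2731/25857 = 0.105619
savings = 1 - ratio = 1 - 0.105619 = 0.894381
as a percentage: 0.894381 * 100 = 89.44%

Space savings = 1 - 2731/25857 = 89.44%


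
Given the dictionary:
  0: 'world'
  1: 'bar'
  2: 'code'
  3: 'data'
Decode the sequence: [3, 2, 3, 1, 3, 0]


Look up each index in the dictionary:
  3 -> 'data'
  2 -> 'code'
  3 -> 'data'
  1 -> 'bar'
  3 -> 'data'
  0 -> 'world'

Decoded: "data code data bar data world"


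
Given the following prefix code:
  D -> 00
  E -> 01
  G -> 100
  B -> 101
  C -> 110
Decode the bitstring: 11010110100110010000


Decoding step by step:
Bits 110 -> C
Bits 101 -> B
Bits 101 -> B
Bits 00 -> D
Bits 110 -> C
Bits 01 -> E
Bits 00 -> D
Bits 00 -> D


Decoded message: CBBDCEDD


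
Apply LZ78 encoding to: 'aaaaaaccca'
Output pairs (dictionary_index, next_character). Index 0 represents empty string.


LZ78 encoding steps:
Dictionary: {0: ''}
Step 1: w='' (idx 0), next='a' -> output (0, 'a'), add 'a' as idx 1
Step 2: w='a' (idx 1), next='a' -> output (1, 'a'), add 'aa' as idx 2
Step 3: w='aa' (idx 2), next='a' -> output (2, 'a'), add 'aaa' as idx 3
Step 4: w='' (idx 0), next='c' -> output (0, 'c'), add 'c' as idx 4
Step 5: w='c' (idx 4), next='c' -> output (4, 'c'), add 'cc' as idx 5
Step 6: w='a' (idx 1), end of input -> output (1, '')


Encoded: [(0, 'a'), (1, 'a'), (2, 'a'), (0, 'c'), (4, 'c'), (1, '')]


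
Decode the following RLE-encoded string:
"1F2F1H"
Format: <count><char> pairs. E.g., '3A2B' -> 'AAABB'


Expanding each <count><char> pair:
  1F -> 'F'
  2F -> 'FF'
  1H -> 'H'

Decoded = FFFH


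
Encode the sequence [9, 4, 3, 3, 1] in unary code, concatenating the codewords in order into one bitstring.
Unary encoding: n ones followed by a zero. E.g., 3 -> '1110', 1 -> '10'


Encode each number as n ones followed by a terminating 0:
  9 -> 1111111110 (10 bits)
  4 -> 11110 (5 bits)
  3 -> 1110 (4 bits)
  3 -> 1110 (4 bits)
  1 -> 10 (2 bits)
Total length = 10 + 5 + 4 + 4 + 2 = 25 bits.

Unary([9, 4, 3, 3, 1]) = 1111111110111101110111010 (25 bits)


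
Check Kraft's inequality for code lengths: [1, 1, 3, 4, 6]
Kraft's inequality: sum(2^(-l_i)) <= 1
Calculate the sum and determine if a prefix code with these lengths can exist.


Sum = 2^(-1) + 2^(-1) + 2^(-3) + 2^(-4) + 2^(-6)
    = 0.5 + 0.5 + 0.125 + 0.0625 + 0.015625
    = 77/64 = 1.203125
Since 1.203125 > 1, Kraft's inequality is NOT satisfied.
A prefix code with these lengths CANNOT exist.

Kraft sum = 1.203125. Not satisfied.


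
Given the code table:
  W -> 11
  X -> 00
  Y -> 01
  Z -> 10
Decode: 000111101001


Decoding:
00 -> X
01 -> Y
11 -> W
10 -> Z
10 -> Z
01 -> Y


Result: XYWZZY


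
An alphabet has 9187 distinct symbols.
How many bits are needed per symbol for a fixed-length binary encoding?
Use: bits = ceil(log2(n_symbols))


log2(9187) = 13.1654
Bracket: 2^13 = 8192 < 9187 <= 2^14 = 16384
So ceil(log2(9187)) = 14

bits = ceil(log2(9187)) = ceil(13.1654) = 14 bits


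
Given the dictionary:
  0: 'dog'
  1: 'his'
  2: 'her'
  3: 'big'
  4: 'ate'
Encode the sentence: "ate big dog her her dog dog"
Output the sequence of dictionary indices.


Look up each word in the dictionary:
  'ate' -> 4
  'big' -> 3
  'dog' -> 0
  'her' -> 2
  'her' -> 2
  'dog' -> 0
  'dog' -> 0

Encoded: [4, 3, 0, 2, 2, 0, 0]


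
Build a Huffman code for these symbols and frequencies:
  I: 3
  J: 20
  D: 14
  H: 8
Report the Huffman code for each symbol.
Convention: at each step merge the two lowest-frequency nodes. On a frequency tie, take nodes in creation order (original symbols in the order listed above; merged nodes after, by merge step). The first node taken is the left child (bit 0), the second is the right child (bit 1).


Huffman tree construction:
Step 1: Merge I(3) + H(8) = 11
Step 2: Merge (I+H)(11) + D(14) = 25
Step 3: Merge J(20) + ((I+H)+D)(25) = 45
Read each symbol's code off the tree from the root (left child = 0, right child = 1).

Codes:
  I: 100 (length 3)
  J: 0 (length 1)
  D: 11 (length 2)
  H: 101 (length 3)
Average code length: 81/45 = 1.8000 bits/symbol


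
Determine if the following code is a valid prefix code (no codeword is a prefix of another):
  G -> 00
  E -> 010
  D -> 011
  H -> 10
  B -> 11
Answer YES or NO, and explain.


Checking each pair (does one codeword prefix another?):
  G='00' vs E='010': no prefix
  G='00' vs D='011': no prefix
  G='00' vs H='10': no prefix
  G='00' vs B='11': no prefix
  E='010' vs G='00': no prefix
  E='010' vs D='011': no prefix
  E='010' vs H='10': no prefix
  E='010' vs B='11': no prefix
  D='011' vs G='00': no prefix
  D='011' vs E='010': no prefix
  D='011' vs H='10': no prefix
  D='011' vs B='11': no prefix
  H='10' vs G='00': no prefix
  H='10' vs E='010': no prefix
  H='10' vs D='011': no prefix
  H='10' vs B='11': no prefix
  B='11' vs G='00': no prefix
  B='11' vs E='010': no prefix
  B='11' vs D='011': no prefix
  B='11' vs H='10': no prefix
No violation found over all pairs.

YES -- this is a valid prefix code. No codeword is a prefix of any other codeword.


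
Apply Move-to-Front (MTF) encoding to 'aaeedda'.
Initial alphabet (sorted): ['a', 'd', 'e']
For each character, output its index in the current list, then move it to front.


MTF encoding:
'a': index 0 in ['a', 'd', 'e'] -> ['a', 'd', 'e']
'a': index 0 in ['a', 'd', 'e'] -> ['a', 'd', 'e']
'e': index 2 in ['a', 'd', 'e'] -> ['e', 'a', 'd']
'e': index 0 in ['e', 'a', 'd'] -> ['e', 'a', 'd']
'd': index 2 in ['e', 'a', 'd'] -> ['d', 'e', 'a']
'd': index 0 in ['d', 'e', 'a'] -> ['d', 'e', 'a']
'a': index 2 in ['d', 'e', 'a'] -> ['a', 'd', 'e']


Output: [0, 0, 2, 0, 2, 0, 2]


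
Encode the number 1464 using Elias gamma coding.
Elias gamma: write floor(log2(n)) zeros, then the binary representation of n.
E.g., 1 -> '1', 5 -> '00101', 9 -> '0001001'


num_bits = floor(log2(1464)) + 1 = 11
leading_zeros = num_bits - 1 = 10
binary(1464) = 10110111000

Elias gamma(1464) = '0000000000' + '10110111000' = 000000000010110111000 (21 bits)


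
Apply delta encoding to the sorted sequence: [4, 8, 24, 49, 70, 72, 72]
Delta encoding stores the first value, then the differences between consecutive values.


First value: 4
Deltas:
  8 - 4 = 4
  24 - 8 = 16
  49 - 24 = 25
  70 - 49 = 21
  72 - 70 = 2
  72 - 72 = 0


Delta encoded: [4, 4, 16, 25, 21, 2, 0]


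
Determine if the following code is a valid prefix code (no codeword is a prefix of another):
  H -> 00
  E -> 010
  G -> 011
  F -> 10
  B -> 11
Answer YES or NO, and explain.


Checking each pair (does one codeword prefix another?):
  H='00' vs E='010': no prefix
  H='00' vs G='011': no prefix
  H='00' vs F='10': no prefix
  H='00' vs B='11': no prefix
  E='010' vs H='00': no prefix
  E='010' vs G='011': no prefix
  E='010' vs F='10': no prefix
  E='010' vs B='11': no prefix
  G='011' vs H='00': no prefix
  G='011' vs E='010': no prefix
  G='011' vs F='10': no prefix
  G='011' vs B='11': no prefix
  F='10' vs H='00': no prefix
  F='10' vs E='010': no prefix
  F='10' vs G='011': no prefix
  F='10' vs B='11': no prefix
  B='11' vs H='00': no prefix
  B='11' vs E='010': no prefix
  B='11' vs G='011': no prefix
  B='11' vs F='10': no prefix
No violation found over all pairs.

YES -- this is a valid prefix code. No codeword is a prefix of any other codeword.


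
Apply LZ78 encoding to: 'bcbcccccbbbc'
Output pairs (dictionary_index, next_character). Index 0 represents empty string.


LZ78 encoding steps:
Dictionary: {0: ''}
Step 1: w='' (idx 0), next='b' -> output (0, 'b'), add 'b' as idx 1
Step 2: w='' (idx 0), next='c' -> output (0, 'c'), add 'c' as idx 2
Step 3: w='b' (idx 1), next='c' -> output (1, 'c'), add 'bc' as idx 3
Step 4: w='c' (idx 2), next='c' -> output (2, 'c'), add 'cc' as idx 4
Step 5: w='cc' (idx 4), next='b' -> output (4, 'b'), add 'ccb' as idx 5
Step 6: w='b' (idx 1), next='b' -> output (1, 'b'), add 'bb' as idx 6
Step 7: w='c' (idx 2), end of input -> output (2, '')


Encoded: [(0, 'b'), (0, 'c'), (1, 'c'), (2, 'c'), (4, 'b'), (1, 'b'), (2, '')]


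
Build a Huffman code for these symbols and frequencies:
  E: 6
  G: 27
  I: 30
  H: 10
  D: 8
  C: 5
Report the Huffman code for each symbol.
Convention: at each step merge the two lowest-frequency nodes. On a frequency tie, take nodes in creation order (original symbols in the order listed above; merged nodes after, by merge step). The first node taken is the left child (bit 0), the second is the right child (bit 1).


Huffman tree construction:
Step 1: Merge C(5) + E(6) = 11
Step 2: Merge D(8) + H(10) = 18
Step 3: Merge (C+E)(11) + (D+H)(18) = 29
Step 4: Merge G(27) + ((C+E)+(D+H))(29) = 56
Step 5: Merge I(30) + (G+((C+E)+(D+H)))(56) = 86
Read each symbol's code off the tree from the root (left child = 0, right child = 1).

Codes:
  E: 1101 (length 4)
  G: 10 (length 2)
  I: 0 (length 1)
  H: 1111 (length 4)
  D: 1110 (length 4)
  C: 1100 (length 4)
Average code length: 200/86 = 2.3256 bits/symbol


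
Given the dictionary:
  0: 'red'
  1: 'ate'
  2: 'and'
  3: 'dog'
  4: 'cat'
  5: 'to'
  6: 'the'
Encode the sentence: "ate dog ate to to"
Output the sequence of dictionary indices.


Look up each word in the dictionary:
  'ate' -> 1
  'dog' -> 3
  'ate' -> 1
  'to' -> 5
  'to' -> 5

Encoded: [1, 3, 1, 5, 5]


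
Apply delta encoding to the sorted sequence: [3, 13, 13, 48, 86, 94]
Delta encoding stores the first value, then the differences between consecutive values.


First value: 3
Deltas:
  13 - 3 = 10
  13 - 13 = 0
  48 - 13 = 35
  86 - 48 = 38
  94 - 86 = 8


Delta encoded: [3, 10, 0, 35, 38, 8]


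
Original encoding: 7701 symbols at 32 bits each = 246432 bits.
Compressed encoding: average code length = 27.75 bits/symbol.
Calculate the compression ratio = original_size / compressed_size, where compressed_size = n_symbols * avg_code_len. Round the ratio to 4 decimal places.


original_size = n_symbols * orig_bits = 7701 * 32 = 246432 bits
compressed_size = n_symbols * avg_code_len = 7701 * 27.75 = 213702.75 bits
ratio = original_size / compressed_size = 246432 / 213702.75 = 1.1532

Compression ratio = 1.1532


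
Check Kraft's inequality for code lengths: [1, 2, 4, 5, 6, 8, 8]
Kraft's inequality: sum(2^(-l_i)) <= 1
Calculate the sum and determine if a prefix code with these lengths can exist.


Sum = 2^(-1) + 2^(-2) + 2^(-4) + 2^(-5) + 2^(-6) + 2^(-8) + 2^(-8)
    = 0.5 + 0.25 + 0.0625 + 0.03125 + 0.015625 + 0.00390625 + 0.00390625
    = 222/256 = 0.8671875
Since 0.8671875 <= 1, Kraft's inequality IS satisfied.
A prefix code with these lengths CAN exist.

Kraft sum = 0.8671875. Satisfied.


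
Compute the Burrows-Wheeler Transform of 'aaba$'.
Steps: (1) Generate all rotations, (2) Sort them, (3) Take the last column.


Rotations (sorted):
  0: $aaba -> last char: a
  1: a$aab -> last char: b
  2: aaba$ -> last char: $
  3: aba$a -> last char: a
  4: ba$aa -> last char: a


BWT = ab$aa


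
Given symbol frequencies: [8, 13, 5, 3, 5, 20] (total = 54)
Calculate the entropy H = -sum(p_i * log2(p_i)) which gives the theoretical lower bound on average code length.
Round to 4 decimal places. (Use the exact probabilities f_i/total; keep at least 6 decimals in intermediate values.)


Per-symbol terms -p_i * log2(p_i) with p_i = f_i/54:
  p = 8/54 = 0.148148: log2(p) = -2.754888, -p*log2(p) = 0.408131
  p = 13/54 = 0.240741: log2(p) = -2.054448, -p*log2(p) = 0.494589
  p = 5/54 = 0.092593: log2(p) = -3.432959, -p*log2(p) = 0.317867
  p = 3/54 = 0.055556: log2(p) = -4.169925, -p*log2(p) = 0.231663
  p = 5/54 = 0.092593: log2(p) = -3.432959, -p*log2(p) = 0.317867
  p = 20/54 = 0.370370: log2(p) = -1.432959, -p*log2(p) = 0.530726
H = 0.408131 + 0.494589 + 0.317867 + 0.231663 + 0.317867 + 0.530726 = 2.300843

H = 2.3008 bits/symbol


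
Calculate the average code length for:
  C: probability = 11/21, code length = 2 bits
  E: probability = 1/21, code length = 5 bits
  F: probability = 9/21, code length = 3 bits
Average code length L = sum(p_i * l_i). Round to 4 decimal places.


Weighted contributions p_i * l_i:
  C: (11/21) * 2 = 22/21
  E: (1/21) * 5 = 5/21
  F: (9/21) * 3 = 27/21
Sum = (22 + 5 + 27)/21 = 54/21

L = 54/21 = 2.5714 bits/symbol


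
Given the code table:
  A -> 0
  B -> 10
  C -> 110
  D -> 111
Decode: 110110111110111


Decoding:
110 -> C
110 -> C
111 -> D
110 -> C
111 -> D


Result: CCDCD


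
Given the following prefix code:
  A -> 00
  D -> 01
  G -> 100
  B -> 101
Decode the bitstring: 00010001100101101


Decoding step by step:
Bits 00 -> A
Bits 01 -> D
Bits 00 -> A
Bits 01 -> D
Bits 100 -> G
Bits 101 -> B
Bits 101 -> B


Decoded message: ADADGBB


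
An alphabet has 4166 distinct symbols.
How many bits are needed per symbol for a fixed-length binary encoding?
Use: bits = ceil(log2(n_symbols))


log2(4166) = 12.0244
Bracket: 2^12 = 4096 < 4166 <= 2^13 = 8192
So ceil(log2(4166)) = 13

bits = ceil(log2(4166)) = ceil(12.0244) = 13 bits


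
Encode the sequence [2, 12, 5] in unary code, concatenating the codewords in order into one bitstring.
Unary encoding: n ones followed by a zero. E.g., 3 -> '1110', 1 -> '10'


Encode each number as n ones followed by a terminating 0:
  2 -> 110 (3 bits)
  12 -> 1111111111110 (13 bits)
  5 -> 111110 (6 bits)
Total length = 3 + 13 + 6 = 22 bits.

Unary([2, 12, 5]) = 1101111111111110111110 (22 bits)


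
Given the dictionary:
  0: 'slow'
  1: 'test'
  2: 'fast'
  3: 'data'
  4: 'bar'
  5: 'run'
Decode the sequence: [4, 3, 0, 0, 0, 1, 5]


Look up each index in the dictionary:
  4 -> 'bar'
  3 -> 'data'
  0 -> 'slow'
  0 -> 'slow'
  0 -> 'slow'
  1 -> 'test'
  5 -> 'run'

Decoded: "bar data slow slow slow test run"


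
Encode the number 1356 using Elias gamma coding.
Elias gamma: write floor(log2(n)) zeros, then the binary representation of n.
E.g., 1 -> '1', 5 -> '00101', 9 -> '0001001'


num_bits = floor(log2(1356)) + 1 = 11
leading_zeros = num_bits - 1 = 10
binary(1356) = 10101001100

Elias gamma(1356) = '0000000000' + '10101001100' = 000000000010101001100 (21 bits)


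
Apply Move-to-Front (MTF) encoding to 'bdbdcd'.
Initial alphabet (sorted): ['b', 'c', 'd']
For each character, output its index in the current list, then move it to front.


MTF encoding:
'b': index 0 in ['b', 'c', 'd'] -> ['b', 'c', 'd']
'd': index 2 in ['b', 'c', 'd'] -> ['d', 'b', 'c']
'b': index 1 in ['d', 'b', 'c'] -> ['b', 'd', 'c']
'd': index 1 in ['b', 'd', 'c'] -> ['d', 'b', 'c']
'c': index 2 in ['d', 'b', 'c'] -> ['c', 'd', 'b']
'd': index 1 in ['c', 'd', 'b'] -> ['d', 'c', 'b']


Output: [0, 2, 1, 1, 2, 1]


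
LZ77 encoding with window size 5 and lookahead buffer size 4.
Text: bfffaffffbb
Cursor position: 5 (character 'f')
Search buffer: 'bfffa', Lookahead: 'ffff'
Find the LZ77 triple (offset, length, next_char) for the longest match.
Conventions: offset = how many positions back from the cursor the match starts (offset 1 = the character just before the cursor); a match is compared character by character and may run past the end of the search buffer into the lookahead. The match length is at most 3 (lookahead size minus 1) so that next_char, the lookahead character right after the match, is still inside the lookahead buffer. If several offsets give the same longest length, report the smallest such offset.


Try each offset into the search buffer:
  offset=1 (pos 4, char 'a'): match length 0
  offset=2 (pos 3, char 'f'): match length 1
  offset=3 (pos 2, char 'f'): match length 2
  offset=4 (pos 1, char 'f'): match length 3
  offset=5 (pos 0, char 'b'): match length 0
Longest match has length 3 at offset 4.
next_char = character at position 5 + 3 = 8 -> 'f'

Best match: offset=4, length=3 (matching 'fff' starting at position 1)
LZ77 triple: (4, 3, 'f')


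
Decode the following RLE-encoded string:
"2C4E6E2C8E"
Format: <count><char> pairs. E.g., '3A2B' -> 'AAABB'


Expanding each <count><char> pair:
  2C -> 'CC'
  4E -> 'EEEE'
  6E -> 'EEEEEE'
  2C -> 'CC'
  8E -> 'EEEEEEEE'

Decoded = CCEEEEEEEEEECCEEEEEEEE


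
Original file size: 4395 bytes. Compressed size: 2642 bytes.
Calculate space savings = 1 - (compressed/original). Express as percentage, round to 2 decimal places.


ratio = compressed/original = 2642/4395 = 0.601138
savings = 1 - ratio = 1 - 0.601138 = 0.398862
as a percentage: 0.398862 * 100 = 39.89%

Space savings = 1 - 2642/4395 = 39.89%


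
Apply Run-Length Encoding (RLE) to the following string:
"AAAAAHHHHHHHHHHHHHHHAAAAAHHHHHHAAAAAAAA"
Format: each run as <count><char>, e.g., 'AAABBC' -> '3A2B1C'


Scanning runs left to right:
  i=0: run of 'A' x 5 -> '5A'
  i=5: run of 'H' x 15 -> '15H'
  i=20: run of 'A' x 5 -> '5A'
  i=25: run of 'H' x 6 -> '6H'
  i=31: run of 'A' x 8 -> '8A'

RLE = 5A15H5A6H8A


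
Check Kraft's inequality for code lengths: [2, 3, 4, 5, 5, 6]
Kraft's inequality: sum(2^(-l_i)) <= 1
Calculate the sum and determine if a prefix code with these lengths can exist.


Sum = 2^(-2) + 2^(-3) + 2^(-4) + 2^(-5) + 2^(-5) + 2^(-6)
    = 0.25 + 0.125 + 0.0625 + 0.03125 + 0.03125 + 0.015625
    = 33/64 = 0.515625
Since 0.515625 <= 1, Kraft's inequality IS satisfied.
A prefix code with these lengths CAN exist.

Kraft sum = 0.515625. Satisfied.


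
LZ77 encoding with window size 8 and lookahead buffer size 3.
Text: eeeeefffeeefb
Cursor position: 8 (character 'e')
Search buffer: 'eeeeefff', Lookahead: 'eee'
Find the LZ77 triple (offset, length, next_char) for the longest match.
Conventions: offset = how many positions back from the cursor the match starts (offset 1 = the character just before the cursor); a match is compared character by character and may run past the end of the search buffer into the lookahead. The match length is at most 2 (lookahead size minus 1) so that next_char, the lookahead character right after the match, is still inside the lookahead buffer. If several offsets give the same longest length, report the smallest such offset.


Try each offset into the search buffer:
  offset=1 (pos 7, char 'f'): match length 0
  offset=2 (pos 6, char 'f'): match length 0
  offset=3 (pos 5, char 'f'): match length 0
  offset=4 (pos 4, char 'e'): match length 1
  offset=5 (pos 3, char 'e'): match length 2
  offset=6 (pos 2, char 'e'): match length 2
  offset=7 (pos 1, char 'e'): match length 2
  offset=8 (pos 0, char 'e'): match length 2
Longest match has length 2, found at offsets 5, 6, 7, 8; take the smallest, offset 5.
next_char = character at position 8 + 2 = 10 -> 'e'

Best match: offset=5, length=2 (matching 'ee' starting at position 3)
LZ77 triple: (5, 2, 'e')


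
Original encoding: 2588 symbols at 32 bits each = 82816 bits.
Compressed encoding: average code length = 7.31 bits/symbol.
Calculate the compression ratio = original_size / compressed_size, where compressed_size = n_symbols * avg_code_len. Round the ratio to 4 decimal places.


original_size = n_symbols * orig_bits = 2588 * 32 = 82816 bits
compressed_size = n_symbols * avg_code_len = 2588 * 7.31 = 18918.28 bits
ratio = original_size / compressed_size = 82816 / 18918.28 = 4.3776

Compression ratio = 4.3776


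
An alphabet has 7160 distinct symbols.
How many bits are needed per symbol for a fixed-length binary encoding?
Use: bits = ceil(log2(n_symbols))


log2(7160) = 12.8057
Bracket: 2^12 = 4096 < 7160 <= 2^13 = 8192
So ceil(log2(7160)) = 13

bits = ceil(log2(7160)) = ceil(12.8057) = 13 bits


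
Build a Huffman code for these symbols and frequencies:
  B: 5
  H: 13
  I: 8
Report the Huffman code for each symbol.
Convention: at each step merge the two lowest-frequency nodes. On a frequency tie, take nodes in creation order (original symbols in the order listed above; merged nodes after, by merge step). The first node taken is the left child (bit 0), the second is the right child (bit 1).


Huffman tree construction:
Step 1: Merge B(5) + I(8) = 13
Step 2: Merge H(13) + (B+I)(13) = 26
Read each symbol's code off the tree from the root (left child = 0, right child = 1).

Codes:
  B: 10 (length 2)
  H: 0 (length 1)
  I: 11 (length 2)
Average code length: 39/26 = 1.5000 bits/symbol
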